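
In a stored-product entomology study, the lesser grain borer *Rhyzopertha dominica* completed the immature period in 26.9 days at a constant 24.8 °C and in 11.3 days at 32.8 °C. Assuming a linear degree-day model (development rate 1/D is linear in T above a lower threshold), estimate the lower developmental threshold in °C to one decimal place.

Equal thermal constants: D₁(T₁ − T_b) = D₂(T₂ − T_b).
26.9·(24.8 − T_b) = 11.3·(32.8 − T_b)
T_b = (26.9·24.8 − 11.3·32.8) / (26.9 − 11.3) = 296.48 / 15.6 = 19.005 °C ≈ 19.0 °C.

19.0 °C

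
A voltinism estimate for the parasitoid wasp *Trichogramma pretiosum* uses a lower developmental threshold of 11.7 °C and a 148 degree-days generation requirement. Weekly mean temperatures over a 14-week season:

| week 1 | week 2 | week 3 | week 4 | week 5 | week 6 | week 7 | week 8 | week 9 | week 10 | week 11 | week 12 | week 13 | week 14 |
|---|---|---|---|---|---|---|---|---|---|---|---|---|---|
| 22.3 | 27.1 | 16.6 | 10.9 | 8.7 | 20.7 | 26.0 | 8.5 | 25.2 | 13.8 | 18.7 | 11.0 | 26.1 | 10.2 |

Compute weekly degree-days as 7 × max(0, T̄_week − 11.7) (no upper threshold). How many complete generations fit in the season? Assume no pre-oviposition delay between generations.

Weekly DD (7 × max(0, T̄ − 11.7)): 74.2, 107.8, 34.3, 0.0, 0.0, 63.0, 100.1, 0.0, 94.5, 14.7, 49.0, 0.0, 100.8, 0.0.
Season total = 638.4 DD.
Complete generations = ⌊638.4 / 148⌋ = 4.

4 generations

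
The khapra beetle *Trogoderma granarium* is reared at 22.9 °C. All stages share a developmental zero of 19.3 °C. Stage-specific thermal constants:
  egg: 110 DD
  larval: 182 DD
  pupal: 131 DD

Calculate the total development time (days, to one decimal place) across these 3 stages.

Daily accumulation at 22.9 °C = 22.9 − 19.3 = 3.6 DD/day.
Total K = 110 + 182 + 131 = 423 DD.
Total duration = 423 / 3.6 = 117.500 ≈ 117.5 days.

117.5 days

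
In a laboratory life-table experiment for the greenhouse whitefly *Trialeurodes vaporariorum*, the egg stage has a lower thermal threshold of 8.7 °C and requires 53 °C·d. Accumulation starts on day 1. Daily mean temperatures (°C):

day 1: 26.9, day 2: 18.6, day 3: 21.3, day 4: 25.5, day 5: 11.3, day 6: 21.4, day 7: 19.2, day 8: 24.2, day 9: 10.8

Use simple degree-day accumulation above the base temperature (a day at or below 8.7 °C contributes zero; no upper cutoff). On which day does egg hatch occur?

Daily DD above 8.7 °C: 18.2, 9.9, 12.6, 16.8, 2.6, 12.7, 10.5, 15.5, 2.1.
Cumulative: 18.2, 28.1, 40.7, 57.5, 60.1, 72.8, 83.3, 98.8, 100.9.
The total first reaches 53 DD on day 4.

day 4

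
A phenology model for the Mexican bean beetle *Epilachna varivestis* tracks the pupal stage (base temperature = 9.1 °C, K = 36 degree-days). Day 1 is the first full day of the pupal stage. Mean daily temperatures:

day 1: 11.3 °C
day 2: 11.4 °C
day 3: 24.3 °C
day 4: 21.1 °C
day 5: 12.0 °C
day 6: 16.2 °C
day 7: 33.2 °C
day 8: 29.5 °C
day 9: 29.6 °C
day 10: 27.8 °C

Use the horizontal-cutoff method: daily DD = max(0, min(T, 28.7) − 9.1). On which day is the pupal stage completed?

day 6

Daily DD above 9.1 °C (capped at 19.6): 2.2, 2.3, 15.2, 12.0, 2.9, 7.1, 19.6, 19.6, 19.6, 18.7.
Cumulative: 2.2, 4.5, 19.7, 31.7, 34.6, 41.7, 61.3, 80.9, 100.5, 119.2.
The total first reaches 36 DD on day 6.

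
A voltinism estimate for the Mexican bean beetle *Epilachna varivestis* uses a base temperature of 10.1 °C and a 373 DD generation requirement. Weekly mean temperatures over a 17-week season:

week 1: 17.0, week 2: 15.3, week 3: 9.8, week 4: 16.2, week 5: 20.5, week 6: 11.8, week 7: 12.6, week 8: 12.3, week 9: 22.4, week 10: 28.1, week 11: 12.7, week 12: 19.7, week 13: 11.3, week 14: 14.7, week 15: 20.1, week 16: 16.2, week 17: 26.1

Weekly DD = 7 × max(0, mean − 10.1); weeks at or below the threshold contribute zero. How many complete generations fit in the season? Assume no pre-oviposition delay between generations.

2 generations

Weekly DD (7 × max(0, T̄ − 10.1)): 48.3, 36.4, 0.0, 42.7, 72.8, 11.9, 17.5, 15.4, 86.1, 126.0, 18.2, 67.2, 8.4, 32.2, 70.0, 42.7, 112.0.
Season total = 807.8 DD.
Complete generations = ⌊807.8 / 373⌋ = 2.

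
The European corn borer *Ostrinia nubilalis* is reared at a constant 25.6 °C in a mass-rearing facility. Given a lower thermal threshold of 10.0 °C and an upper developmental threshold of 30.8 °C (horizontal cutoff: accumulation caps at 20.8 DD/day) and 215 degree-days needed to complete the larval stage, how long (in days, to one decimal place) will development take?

13.8 days

Daily accumulation = 25.6 − 10.0 = 15.6 DD/day.
Duration = 215 / 15.6 = 13.782 ≈ 13.8 days.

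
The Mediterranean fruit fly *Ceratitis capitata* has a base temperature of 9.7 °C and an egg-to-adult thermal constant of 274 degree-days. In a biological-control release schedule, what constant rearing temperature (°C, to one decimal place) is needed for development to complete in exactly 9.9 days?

37.4 °C

Required daily accumulation = 274 / 9.9 = 27.677 DD/day.
T = T_base + 27.677 = 9.7 + 27.677 = 37.377 ≈ 37.4 °C.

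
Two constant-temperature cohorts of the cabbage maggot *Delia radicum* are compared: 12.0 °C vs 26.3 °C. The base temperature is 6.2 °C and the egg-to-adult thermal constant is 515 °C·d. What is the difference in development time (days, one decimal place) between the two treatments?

63.2 days

At 12.0 °C: 515 / (12.0 − 6.2) = 515 / 5.8 = 88.793 d.
At 26.3 °C: 515 / (26.3 − 6.2) = 515 / 20.1 = 25.622 d.
Difference = |88.793 − 25.622| = 63.171 ≈ 63.2 days.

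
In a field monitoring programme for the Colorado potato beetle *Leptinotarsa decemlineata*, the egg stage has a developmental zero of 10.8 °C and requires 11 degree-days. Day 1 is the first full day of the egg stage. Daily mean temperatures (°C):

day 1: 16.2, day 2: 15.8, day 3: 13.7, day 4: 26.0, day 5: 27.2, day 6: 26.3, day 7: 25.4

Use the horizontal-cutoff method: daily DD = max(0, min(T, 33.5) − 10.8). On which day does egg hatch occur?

day 3

Daily DD above 10.8 °C (capped at 22.7): 5.4, 5.0, 2.9, 15.2, 16.4, 15.5, 14.6.
Cumulative: 5.4, 10.4, 13.3, 28.5, 44.9, 60.4, 75.0.
The total first reaches 11 DD on day 3.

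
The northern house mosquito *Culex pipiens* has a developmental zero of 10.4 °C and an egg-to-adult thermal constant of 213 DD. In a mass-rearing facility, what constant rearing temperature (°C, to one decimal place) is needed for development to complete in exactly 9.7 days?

32.4 °C

Required daily accumulation = 213 / 9.7 = 21.959 DD/day.
T = T_base + 21.959 = 10.4 + 21.959 = 32.359 ≈ 32.4 °C.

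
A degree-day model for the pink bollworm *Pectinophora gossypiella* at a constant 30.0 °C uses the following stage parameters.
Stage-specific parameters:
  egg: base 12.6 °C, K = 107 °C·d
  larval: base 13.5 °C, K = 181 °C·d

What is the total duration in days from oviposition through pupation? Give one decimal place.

17.1 days

egg: 107 / (30.0 − 12.6) = 107 / 17.4 = 6.149 d.
larval: 181 / (30.0 − 13.5) = 181 / 16.5 = 10.970 d.
Sum = 17.119 ≈ 17.1 days.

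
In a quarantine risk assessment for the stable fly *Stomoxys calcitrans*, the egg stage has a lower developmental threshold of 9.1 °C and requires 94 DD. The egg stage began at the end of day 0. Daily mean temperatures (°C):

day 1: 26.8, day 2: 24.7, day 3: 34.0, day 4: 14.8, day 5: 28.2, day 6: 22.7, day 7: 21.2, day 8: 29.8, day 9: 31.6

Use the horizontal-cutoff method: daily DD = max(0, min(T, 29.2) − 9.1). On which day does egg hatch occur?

Daily DD above 9.1 °C (capped at 20.1): 17.7, 15.6, 20.1, 5.7, 19.1, 13.6, 12.1, 20.1, 20.1.
Cumulative: 17.7, 33.3, 53.4, 59.1, 78.2, 91.8, 103.9, 124.0, 144.1.
The total first reaches 94 DD on day 7.

day 7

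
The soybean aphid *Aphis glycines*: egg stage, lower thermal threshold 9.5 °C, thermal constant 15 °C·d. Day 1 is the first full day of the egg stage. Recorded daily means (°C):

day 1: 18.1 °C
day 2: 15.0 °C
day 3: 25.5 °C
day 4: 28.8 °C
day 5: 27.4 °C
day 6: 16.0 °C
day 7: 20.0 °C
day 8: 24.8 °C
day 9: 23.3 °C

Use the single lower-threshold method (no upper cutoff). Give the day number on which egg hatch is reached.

day 3

Daily DD above 9.5 °C: 8.6, 5.5, 16.0, 19.3, 17.9, 6.5, 10.5, 15.3, 13.8.
Cumulative: 8.6, 14.1, 30.1, 49.4, 67.3, 73.8, 84.3, 99.6, 113.4.
The total first reaches 15 DD on day 3.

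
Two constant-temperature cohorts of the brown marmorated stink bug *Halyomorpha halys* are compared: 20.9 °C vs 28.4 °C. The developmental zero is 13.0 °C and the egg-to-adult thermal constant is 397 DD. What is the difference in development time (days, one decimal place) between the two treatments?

24.5 days

At 20.9 °C: 397 / (20.9 − 13.0) = 397 / 7.9 = 50.253 d.
At 28.4 °C: 397 / (28.4 − 13.0) = 397 / 15.4 = 25.779 d.
Difference = |50.253 − 25.779| = 24.474 ≈ 24.5 days.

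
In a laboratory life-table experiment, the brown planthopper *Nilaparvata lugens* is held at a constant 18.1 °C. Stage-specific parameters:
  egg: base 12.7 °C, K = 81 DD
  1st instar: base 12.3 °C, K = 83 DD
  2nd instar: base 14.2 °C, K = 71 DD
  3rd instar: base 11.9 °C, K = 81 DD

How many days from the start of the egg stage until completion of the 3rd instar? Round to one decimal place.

60.6 days

egg: 81 / (18.1 − 12.7) = 81 / 5.4 = 15.000 d.
1st instar: 83 / (18.1 − 12.3) = 83 / 5.8 = 14.310 d.
2nd instar: 71 / (18.1 − 14.2) = 71 / 3.9 = 18.205 d.
3rd instar: 81 / (18.1 − 11.9) = 81 / 6.2 = 13.065 d.
Sum = 60.580 ≈ 60.6 days.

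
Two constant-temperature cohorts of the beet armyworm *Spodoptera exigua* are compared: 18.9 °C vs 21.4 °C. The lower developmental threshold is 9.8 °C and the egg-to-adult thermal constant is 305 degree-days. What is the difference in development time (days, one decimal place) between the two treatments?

At 18.9 °C: 305 / (18.9 − 9.8) = 305 / 9.1 = 33.516 d.
At 21.4 °C: 305 / (21.4 − 9.8) = 305 / 11.6 = 26.293 d.
Difference = |33.516 − 26.293| = 7.223 ≈ 7.2 days.

7.2 days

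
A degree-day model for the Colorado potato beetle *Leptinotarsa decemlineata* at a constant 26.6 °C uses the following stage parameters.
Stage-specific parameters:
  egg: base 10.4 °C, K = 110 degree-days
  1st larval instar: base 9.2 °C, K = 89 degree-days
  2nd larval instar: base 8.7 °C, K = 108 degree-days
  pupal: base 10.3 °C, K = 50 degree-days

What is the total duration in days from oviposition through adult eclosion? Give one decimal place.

21.0 days

egg: 110 / (26.6 − 10.4) = 110 / 16.2 = 6.790 d.
1st larval instar: 89 / (26.6 − 9.2) = 89 / 17.4 = 5.115 d.
2nd larval instar: 108 / (26.6 − 8.7) = 108 / 17.9 = 6.034 d.
pupal: 50 / (26.6 − 10.3) = 50 / 16.3 = 3.067 d.
Sum = 21.006 ≈ 21.0 days.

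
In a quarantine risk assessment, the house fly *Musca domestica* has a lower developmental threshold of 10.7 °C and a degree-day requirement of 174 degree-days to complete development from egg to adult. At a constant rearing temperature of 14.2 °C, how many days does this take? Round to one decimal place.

49.7 days

Daily accumulation = 14.2 − 10.7 = 3.5 DD/day.
Duration = 174 / 3.5 = 49.714 ≈ 49.7 days.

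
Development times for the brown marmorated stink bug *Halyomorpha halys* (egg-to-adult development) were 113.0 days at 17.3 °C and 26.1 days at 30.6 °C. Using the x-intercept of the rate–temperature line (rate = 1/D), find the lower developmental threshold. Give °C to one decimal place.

13.3 °C

Equal thermal constants: D₁(T₁ − T_b) = D₂(T₂ − T_b).
113.0·(17.3 − T_b) = 26.1·(30.6 − T_b)
T_b = (113.0·17.3 − 26.1·30.6) / (113.0 − 26.1) = 1156.24 / 86.9 = 13.305 °C ≈ 13.3 °C.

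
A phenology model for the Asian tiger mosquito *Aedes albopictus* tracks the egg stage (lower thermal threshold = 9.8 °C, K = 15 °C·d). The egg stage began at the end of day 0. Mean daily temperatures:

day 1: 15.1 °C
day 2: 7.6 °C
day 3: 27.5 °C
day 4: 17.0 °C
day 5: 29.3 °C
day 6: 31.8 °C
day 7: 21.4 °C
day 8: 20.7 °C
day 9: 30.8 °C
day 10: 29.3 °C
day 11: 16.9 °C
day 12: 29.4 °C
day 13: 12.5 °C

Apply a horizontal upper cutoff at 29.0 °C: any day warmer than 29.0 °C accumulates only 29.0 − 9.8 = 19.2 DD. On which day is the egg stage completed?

Daily DD above 9.8 °C (capped at 19.2): 5.3, 0.0, 17.7, 7.2, 19.2, 19.2, 11.6, 10.9, 19.2, 19.2, 7.1, 19.2, 2.7.
Cumulative: 5.3, 5.3, 23.0, 30.2, 49.4, 68.6, 80.2, 91.1, 110.3, 129.5, 136.6, 155.8, 158.5.
The total first reaches 15 DD on day 3.

day 3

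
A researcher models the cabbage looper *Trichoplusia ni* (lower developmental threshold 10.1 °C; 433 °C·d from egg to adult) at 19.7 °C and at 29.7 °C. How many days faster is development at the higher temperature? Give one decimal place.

At 19.7 °C: 433 / (19.7 − 10.1) = 433 / 9.6 = 45.104 d.
At 29.7 °C: 433 / (29.7 − 10.1) = 433 / 19.6 = 22.092 d.
Difference = |45.104 − 22.092| = 23.012 ≈ 23.0 days.

23.0 days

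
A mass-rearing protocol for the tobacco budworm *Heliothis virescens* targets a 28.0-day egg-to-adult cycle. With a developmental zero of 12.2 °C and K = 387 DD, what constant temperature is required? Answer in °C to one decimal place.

Required daily accumulation = 387 / 28.0 = 13.821 DD/day.
T = T_base + 13.821 = 12.2 + 13.821 = 26.021 ≈ 26.0 °C.

26.0 °C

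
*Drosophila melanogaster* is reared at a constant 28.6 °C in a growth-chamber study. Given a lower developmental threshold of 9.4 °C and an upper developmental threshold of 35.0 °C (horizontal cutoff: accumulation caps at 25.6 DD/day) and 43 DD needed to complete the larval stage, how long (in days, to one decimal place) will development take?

2.2 days

Daily accumulation = 28.6 − 9.4 = 19.2 DD/day.
Duration = 43 / 19.2 = 2.240 ≈ 2.2 days.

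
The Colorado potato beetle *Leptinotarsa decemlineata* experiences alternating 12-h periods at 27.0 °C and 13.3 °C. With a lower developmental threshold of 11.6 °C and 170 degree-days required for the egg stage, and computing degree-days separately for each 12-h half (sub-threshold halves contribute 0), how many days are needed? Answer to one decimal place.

Day half: max(0, 27.0 − 11.6) × 0.5 = 15.4 × 0.5 = 7.70 DD.
Night half: max(0, 13.3 − 11.6) × 0.5 = 1.7 × 0.5 = 0.85 DD.
Per 24 h: 8.55 DD/day.
Duration = 170 / 8.55 = 19.883 ≈ 19.9 days.

19.9 days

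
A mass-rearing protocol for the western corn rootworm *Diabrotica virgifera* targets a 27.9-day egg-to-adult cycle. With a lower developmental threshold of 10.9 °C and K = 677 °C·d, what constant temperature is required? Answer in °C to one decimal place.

Required daily accumulation = 677 / 27.9 = 24.265 DD/day.
T = T_base + 24.265 = 10.9 + 24.265 = 35.165 ≈ 35.2 °C.

35.2 °C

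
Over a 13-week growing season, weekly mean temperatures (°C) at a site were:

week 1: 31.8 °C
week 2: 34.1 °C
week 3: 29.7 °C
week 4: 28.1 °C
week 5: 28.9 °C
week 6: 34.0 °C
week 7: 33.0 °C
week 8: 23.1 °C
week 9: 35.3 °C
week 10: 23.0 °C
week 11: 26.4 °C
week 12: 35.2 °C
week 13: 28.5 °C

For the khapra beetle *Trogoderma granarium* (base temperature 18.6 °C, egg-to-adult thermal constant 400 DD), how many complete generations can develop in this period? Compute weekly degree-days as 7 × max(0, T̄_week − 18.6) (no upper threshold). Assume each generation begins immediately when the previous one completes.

2 generations

Weekly DD (7 × max(0, T̄ − 18.6)): 92.4, 108.5, 77.7, 66.5, 72.1, 107.8, 100.8, 31.5, 116.9, 30.8, 54.6, 116.2, 69.3.
Season total = 1045.1 DD.
Complete generations = ⌊1045.1 / 400⌋ = 2.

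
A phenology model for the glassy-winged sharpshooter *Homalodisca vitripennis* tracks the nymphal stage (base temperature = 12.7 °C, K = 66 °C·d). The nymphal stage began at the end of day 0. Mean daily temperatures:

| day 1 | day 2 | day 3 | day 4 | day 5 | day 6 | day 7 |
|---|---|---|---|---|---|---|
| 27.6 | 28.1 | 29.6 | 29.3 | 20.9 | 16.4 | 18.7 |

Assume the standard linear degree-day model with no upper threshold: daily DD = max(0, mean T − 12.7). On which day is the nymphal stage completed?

Daily DD above 12.7 °C: 14.9, 15.4, 16.9, 16.6, 8.2, 3.7, 6.0.
Cumulative: 14.9, 30.3, 47.2, 63.8, 72.0, 75.7, 81.7.
The total first reaches 66 DD on day 5.

day 5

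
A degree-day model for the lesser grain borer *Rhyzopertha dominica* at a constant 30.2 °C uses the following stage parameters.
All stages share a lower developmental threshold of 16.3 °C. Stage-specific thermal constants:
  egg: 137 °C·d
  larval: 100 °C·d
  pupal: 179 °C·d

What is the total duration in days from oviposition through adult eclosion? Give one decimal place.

29.9 days

Daily accumulation at 30.2 °C = 30.2 − 16.3 = 13.9 DD/day.
Total K = 137 + 100 + 179 = 416 DD.
Total duration = 416 / 13.9 = 29.928 ≈ 29.9 days.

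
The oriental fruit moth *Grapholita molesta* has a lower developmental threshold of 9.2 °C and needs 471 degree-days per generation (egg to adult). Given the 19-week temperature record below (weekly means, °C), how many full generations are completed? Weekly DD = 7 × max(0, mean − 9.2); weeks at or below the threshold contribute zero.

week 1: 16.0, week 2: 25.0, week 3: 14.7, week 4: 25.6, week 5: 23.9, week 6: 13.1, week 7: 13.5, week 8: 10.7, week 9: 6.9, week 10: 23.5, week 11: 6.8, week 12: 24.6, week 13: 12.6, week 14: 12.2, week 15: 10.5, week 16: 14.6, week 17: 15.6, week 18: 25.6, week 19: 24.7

Weekly DD (7 × max(0, T̄ − 9.2)): 47.6, 110.6, 38.5, 114.8, 102.9, 27.3, 30.1, 10.5, 0.0, 100.1, 0.0, 107.8, 23.8, 21.0, 9.1, 37.8, 44.8, 114.8, 108.5.
Season total = 1050.0 DD.
Complete generations = ⌊1050.0 / 471⌋ = 2.

2 generations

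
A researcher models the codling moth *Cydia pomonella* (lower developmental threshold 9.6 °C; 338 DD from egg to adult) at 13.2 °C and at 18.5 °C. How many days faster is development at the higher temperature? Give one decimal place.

At 13.2 °C: 338 / (13.2 − 9.6) = 338 / 3.6 = 93.889 d.
At 18.5 °C: 338 / (18.5 − 9.6) = 338 / 8.9 = 37.978 d.
Difference = |93.889 − 37.978| = 55.911 ≈ 55.9 days.

55.9 days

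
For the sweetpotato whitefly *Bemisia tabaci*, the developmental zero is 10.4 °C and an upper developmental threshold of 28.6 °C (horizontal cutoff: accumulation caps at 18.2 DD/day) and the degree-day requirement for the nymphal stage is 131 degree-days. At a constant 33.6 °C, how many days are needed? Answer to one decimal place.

Temperature 33.6 °C exceeds the upper threshold, so daily accumulation caps at 28.6 − 10.4 = 18.2 DD/day.
Duration = 131 / 18.2 = 7.198 ≈ 7.2 days.

7.2 days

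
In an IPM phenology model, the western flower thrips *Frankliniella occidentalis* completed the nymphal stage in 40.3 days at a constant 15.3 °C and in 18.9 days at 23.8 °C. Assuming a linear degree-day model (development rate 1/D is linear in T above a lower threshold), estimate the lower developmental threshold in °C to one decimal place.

Under the model K = D·(T − T_b), so D₁·(T₁ − T_b) = D₂·(T₂ − T_b).
40.3·(15.3 − T_b) = 18.9·(23.8 − T_b)
T_b = (40.3·15.3 − 18.9·23.8) / (40.3 − 18.9) = 166.77 / 21.4 = 7.793 °C ≈ 7.8 °C.

7.8 °C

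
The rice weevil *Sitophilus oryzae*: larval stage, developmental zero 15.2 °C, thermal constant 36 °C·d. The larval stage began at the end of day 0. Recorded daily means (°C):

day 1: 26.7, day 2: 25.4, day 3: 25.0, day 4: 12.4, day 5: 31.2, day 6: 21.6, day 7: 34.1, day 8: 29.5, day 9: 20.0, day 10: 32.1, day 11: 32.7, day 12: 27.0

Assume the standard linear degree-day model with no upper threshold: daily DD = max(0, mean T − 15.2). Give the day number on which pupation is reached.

Daily DD above 15.2 °C: 11.5, 10.2, 9.8, 0.0, 16.0, 6.4, 18.9, 14.3, 4.8, 16.9, 17.5, 11.8.
Cumulative: 11.5, 21.7, 31.5, 31.5, 47.5, 53.9, 72.8, 87.1, 91.9, 108.8, 126.3, 138.1.
The total first reaches 36 DD on day 5.

day 5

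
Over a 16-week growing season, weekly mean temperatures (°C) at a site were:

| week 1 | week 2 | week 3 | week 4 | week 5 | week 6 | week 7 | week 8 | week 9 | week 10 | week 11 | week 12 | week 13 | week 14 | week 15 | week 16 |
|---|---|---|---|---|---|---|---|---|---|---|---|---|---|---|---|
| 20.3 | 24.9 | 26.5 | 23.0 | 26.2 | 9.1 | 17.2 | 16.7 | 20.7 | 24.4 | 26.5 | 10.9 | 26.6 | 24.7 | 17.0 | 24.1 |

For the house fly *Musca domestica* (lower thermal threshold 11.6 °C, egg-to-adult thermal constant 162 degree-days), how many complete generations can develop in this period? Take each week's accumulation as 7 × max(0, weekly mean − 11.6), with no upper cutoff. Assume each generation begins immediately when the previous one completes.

6 generations

Weekly DD (7 × max(0, T̄ − 11.6)): 60.9, 93.1, 104.3, 79.8, 102.2, 0.0, 39.2, 35.7, 63.7, 89.6, 104.3, 0.0, 105.0, 91.7, 37.8, 87.5.
Season total = 1094.8 DD.
Complete generations = ⌊1094.8 / 162⌋ = 6.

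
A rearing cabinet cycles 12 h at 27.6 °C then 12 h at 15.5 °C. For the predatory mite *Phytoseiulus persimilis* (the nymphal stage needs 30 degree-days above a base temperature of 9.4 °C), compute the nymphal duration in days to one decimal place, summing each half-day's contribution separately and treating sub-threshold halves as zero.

Day half: max(0, 27.6 − 9.4) × 0.5 = 18.2 × 0.5 = 9.10 DD.
Night half: max(0, 15.5 − 9.4) × 0.5 = 6.1 × 0.5 = 3.05 DD.
Per 24 h: 12.15 DD/day.
Duration = 30 / 12.15 = 2.469 ≈ 2.5 days.

2.5 days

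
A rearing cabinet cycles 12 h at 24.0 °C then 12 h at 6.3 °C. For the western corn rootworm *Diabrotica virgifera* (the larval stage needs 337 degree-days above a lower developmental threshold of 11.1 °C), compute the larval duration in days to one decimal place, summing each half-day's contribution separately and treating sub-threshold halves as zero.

Day half: max(0, 24.0 − 11.1) × 0.5 = 12.9 × 0.5 = 6.45 DD.
Night half: max(0, 6.3 − 11.1) × 0.5 = 0.0 × 0.5 = 0.00 DD.
Per 24 h: 6.45 DD/day.
Duration = 337 / 6.45 = 52.248 ≈ 52.2 days.

52.2 days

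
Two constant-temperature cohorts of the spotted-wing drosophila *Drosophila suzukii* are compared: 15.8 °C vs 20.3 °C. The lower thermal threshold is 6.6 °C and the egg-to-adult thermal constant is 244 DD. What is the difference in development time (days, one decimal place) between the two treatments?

8.7 days

At 15.8 °C: 244 / (15.8 − 6.6) = 244 / 9.2 = 26.522 d.
At 20.3 °C: 244 / (20.3 − 6.6) = 244 / 13.7 = 17.810 d.
Difference = |26.522 − 17.810| = 8.712 ≈ 8.7 days.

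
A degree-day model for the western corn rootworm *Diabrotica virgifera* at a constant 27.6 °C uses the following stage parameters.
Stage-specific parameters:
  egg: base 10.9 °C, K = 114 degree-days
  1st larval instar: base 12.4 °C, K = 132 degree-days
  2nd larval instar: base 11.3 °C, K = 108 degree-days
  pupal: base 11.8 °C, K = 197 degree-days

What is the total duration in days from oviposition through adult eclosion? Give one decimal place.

egg: 114 / (27.6 − 10.9) = 114 / 16.7 = 6.826 d.
1st larval instar: 132 / (27.6 − 12.4) = 132 / 15.2 = 8.684 d.
2nd larval instar: 108 / (27.6 − 11.3) = 108 / 16.3 = 6.626 d.
pupal: 197 / (27.6 − 11.8) = 197 / 15.8 = 12.468 d.
Sum = 34.605 ≈ 34.6 days.

34.6 days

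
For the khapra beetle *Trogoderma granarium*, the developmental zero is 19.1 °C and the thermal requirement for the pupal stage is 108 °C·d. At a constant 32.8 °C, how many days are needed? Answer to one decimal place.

Daily accumulation = 32.8 − 19.1 = 13.7 DD/day.
Duration = 108 / 13.7 = 7.883 ≈ 7.9 days.

7.9 days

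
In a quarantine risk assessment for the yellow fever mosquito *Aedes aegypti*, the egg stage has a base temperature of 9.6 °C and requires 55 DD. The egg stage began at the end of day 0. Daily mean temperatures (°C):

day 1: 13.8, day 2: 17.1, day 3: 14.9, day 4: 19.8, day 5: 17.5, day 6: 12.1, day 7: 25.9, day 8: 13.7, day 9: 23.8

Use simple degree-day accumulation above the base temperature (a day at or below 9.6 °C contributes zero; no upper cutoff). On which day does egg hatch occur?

Daily DD above 9.6 °C: 4.2, 7.5, 5.3, 10.2, 7.9, 2.5, 16.3, 4.1, 14.2.
Cumulative: 4.2, 11.7, 17.0, 27.2, 35.1, 37.6, 53.9, 58.0, 72.2.
The total first reaches 55 DD on day 8.

day 8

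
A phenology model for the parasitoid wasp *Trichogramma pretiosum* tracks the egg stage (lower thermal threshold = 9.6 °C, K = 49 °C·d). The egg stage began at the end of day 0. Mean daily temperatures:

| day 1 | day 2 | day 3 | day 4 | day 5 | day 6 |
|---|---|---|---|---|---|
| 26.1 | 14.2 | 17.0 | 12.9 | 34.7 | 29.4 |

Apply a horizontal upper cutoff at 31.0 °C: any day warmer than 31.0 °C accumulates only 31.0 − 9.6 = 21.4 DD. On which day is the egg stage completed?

day 5

Daily DD above 9.6 °C (capped at 21.4): 16.5, 4.6, 7.4, 3.3, 21.4, 19.8.
Cumulative: 16.5, 21.1, 28.5, 31.8, 53.2, 73.0.
The total first reaches 49 DD on day 5.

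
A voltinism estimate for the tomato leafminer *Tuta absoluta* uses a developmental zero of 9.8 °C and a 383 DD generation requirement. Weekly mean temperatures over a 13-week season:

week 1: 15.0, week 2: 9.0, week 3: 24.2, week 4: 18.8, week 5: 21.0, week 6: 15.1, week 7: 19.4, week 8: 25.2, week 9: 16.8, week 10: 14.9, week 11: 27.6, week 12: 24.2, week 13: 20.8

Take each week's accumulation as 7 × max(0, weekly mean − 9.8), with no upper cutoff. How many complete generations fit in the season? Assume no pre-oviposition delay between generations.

Weekly DD (7 × max(0, T̄ − 9.8)): 36.4, 0.0, 100.8, 63.0, 78.4, 37.1, 67.2, 107.8, 49.0, 35.7, 124.6, 100.8, 77.0.
Season total = 877.8 DD.
Complete generations = ⌊877.8 / 383⌋ = 2.

2 generations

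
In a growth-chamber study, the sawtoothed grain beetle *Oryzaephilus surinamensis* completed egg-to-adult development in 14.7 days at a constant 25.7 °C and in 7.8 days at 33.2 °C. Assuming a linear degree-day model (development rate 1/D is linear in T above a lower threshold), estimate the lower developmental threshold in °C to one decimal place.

Under the model K = D·(T − T_b), so D₁·(T₁ − T_b) = D₂·(T₂ − T_b).
14.7·(25.7 − T_b) = 7.8·(33.2 − T_b)
T_b = (14.7·25.7 − 7.8·33.2) / (14.7 − 7.8) = 118.83 / 6.9 = 17.222 °C ≈ 17.2 °C.

17.2 °C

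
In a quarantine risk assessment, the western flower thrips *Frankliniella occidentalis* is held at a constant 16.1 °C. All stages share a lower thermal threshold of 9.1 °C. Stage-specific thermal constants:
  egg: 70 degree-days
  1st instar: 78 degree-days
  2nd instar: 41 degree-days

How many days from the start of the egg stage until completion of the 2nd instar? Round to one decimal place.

27.0 days

Daily accumulation at 16.1 °C = 16.1 − 9.1 = 7.0 DD/day.
Total K = 70 + 78 + 41 = 189 DD.
Total duration = 189 / 7.0 = 27.000 ≈ 27.0 days.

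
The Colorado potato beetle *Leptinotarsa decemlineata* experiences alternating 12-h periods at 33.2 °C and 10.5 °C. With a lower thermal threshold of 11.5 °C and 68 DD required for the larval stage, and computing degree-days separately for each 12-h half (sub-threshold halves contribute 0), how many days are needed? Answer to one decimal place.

Day half: max(0, 33.2 − 11.5) × 0.5 = 21.7 × 0.5 = 10.85 DD.
Night half: max(0, 10.5 − 11.5) × 0.5 = 0.0 × 0.5 = 0.00 DD.
Per 24 h: 10.85 DD/day.
Duration = 68 / 10.85 = 6.267 ≈ 6.3 days.

6.3 days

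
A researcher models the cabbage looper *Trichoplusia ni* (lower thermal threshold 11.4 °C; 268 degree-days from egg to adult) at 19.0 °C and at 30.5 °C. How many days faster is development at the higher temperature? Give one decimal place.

At 19.0 °C: 268 / (19.0 − 11.4) = 268 / 7.6 = 35.263 d.
At 30.5 °C: 268 / (30.5 − 11.4) = 268 / 19.1 = 14.031 d.
Difference = |35.263 − 14.031| = 21.232 ≈ 21.2 days.

21.2 days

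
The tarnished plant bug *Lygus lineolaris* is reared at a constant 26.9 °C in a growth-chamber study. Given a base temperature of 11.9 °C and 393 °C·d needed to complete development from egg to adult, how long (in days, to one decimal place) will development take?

26.2 days

Daily accumulation = 26.9 − 11.9 = 15.0 DD/day.
Duration = 393 / 15.0 = 26.200 ≈ 26.2 days.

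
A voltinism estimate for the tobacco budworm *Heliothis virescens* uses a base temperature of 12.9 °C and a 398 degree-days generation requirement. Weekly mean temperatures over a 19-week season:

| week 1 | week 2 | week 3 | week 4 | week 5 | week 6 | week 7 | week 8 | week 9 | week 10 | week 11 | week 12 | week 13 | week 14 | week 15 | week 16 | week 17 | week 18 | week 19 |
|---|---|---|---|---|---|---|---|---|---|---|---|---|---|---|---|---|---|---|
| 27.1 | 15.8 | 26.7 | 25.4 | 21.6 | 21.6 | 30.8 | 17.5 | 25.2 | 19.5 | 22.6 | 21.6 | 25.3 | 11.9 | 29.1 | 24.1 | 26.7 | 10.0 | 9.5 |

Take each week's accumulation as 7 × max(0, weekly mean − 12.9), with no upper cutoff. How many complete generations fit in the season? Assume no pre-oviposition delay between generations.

Weekly DD (7 × max(0, T̄ − 12.9)): 99.4, 20.3, 96.6, 87.5, 60.9, 60.9, 125.3, 32.2, 86.1, 46.2, 67.9, 60.9, 86.8, 0.0, 113.4, 78.4, 96.6, 0.0, 0.0.
Season total = 1219.4 DD.
Complete generations = ⌊1219.4 / 398⌋ = 3.

3 generations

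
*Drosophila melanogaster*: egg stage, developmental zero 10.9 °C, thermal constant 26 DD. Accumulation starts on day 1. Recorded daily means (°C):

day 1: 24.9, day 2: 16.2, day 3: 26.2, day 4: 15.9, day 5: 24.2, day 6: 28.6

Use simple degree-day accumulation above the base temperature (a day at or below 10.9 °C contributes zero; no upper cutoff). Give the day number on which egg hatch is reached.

day 3

Daily DD above 10.9 °C: 14.0, 5.3, 15.3, 5.0, 13.3, 17.7.
Cumulative: 14.0, 19.3, 34.6, 39.6, 52.9, 70.6.
The total first reaches 26 DD on day 3.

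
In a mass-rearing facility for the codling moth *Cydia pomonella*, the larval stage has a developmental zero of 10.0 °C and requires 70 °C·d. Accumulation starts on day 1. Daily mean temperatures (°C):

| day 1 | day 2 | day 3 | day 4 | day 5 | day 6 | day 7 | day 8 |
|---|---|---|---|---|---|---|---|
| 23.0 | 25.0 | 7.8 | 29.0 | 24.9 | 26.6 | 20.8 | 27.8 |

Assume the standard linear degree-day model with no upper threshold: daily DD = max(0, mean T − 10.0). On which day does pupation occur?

day 6

Daily DD above 10.0 °C: 13.0, 15.0, 0.0, 19.0, 14.9, 16.6, 10.8, 17.8.
Cumulative: 13.0, 28.0, 28.0, 47.0, 61.9, 78.5, 89.3, 107.1.
The total first reaches 70 DD on day 6.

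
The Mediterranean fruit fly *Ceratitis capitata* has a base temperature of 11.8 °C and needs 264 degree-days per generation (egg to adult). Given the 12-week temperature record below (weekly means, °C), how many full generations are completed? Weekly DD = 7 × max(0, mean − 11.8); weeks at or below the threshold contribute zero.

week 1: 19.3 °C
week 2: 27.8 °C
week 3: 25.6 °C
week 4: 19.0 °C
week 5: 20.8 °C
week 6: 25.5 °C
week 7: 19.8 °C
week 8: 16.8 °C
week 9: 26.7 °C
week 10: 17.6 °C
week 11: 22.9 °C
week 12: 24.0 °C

Weekly DD (7 × max(0, T̄ − 11.8)): 52.5, 112.0, 96.6, 50.4, 63.0, 95.9, 56.0, 35.0, 104.3, 40.6, 77.7, 85.4.
Season total = 869.4 DD.
Complete generations = ⌊869.4 / 264⌋ = 3.

3 generations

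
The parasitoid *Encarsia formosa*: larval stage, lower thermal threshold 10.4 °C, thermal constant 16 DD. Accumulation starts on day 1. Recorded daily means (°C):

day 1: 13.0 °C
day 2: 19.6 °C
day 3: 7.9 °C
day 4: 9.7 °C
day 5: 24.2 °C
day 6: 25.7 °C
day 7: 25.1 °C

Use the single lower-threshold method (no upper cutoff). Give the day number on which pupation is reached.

day 5

Daily DD above 10.4 °C: 2.6, 9.2, 0.0, 0.0, 13.8, 15.3, 14.7.
Cumulative: 2.6, 11.8, 11.8, 11.8, 25.6, 40.9, 55.6.
The total first reaches 16 DD on day 5.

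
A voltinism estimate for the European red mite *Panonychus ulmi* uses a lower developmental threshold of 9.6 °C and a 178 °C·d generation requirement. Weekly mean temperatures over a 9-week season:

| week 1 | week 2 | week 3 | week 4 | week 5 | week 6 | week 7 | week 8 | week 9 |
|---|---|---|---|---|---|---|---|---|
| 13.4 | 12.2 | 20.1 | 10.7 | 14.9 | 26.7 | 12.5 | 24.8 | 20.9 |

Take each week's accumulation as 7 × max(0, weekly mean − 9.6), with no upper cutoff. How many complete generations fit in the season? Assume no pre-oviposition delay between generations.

Weekly DD (7 × max(0, T̄ − 9.6)): 26.6, 18.2, 73.5, 7.7, 37.1, 119.7, 20.3, 106.4, 79.1.
Season total = 488.6 DD.
Complete generations = ⌊488.6 / 178⌋ = 2.

2 generations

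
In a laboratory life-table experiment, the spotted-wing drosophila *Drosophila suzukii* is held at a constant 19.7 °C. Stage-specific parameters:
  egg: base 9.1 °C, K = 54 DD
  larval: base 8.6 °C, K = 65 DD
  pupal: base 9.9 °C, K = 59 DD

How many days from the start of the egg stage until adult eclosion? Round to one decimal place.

17.0 days

egg: 54 / (19.7 − 9.1) = 54 / 10.6 = 5.094 d.
larval: 65 / (19.7 − 8.6) = 65 / 11.1 = 5.856 d.
pupal: 59 / (19.7 − 9.9) = 59 / 9.8 = 6.020 d.
Sum = 16.971 ≈ 17.0 days.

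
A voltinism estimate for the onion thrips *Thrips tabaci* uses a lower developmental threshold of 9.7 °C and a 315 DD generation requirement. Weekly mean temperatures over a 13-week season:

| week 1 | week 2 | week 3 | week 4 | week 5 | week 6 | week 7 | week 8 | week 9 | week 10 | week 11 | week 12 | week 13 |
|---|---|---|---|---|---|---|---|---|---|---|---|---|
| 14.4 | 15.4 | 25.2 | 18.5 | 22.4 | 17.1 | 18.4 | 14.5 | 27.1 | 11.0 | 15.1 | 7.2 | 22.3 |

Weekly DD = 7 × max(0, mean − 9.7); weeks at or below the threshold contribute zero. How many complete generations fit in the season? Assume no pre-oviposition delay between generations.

Weekly DD (7 × max(0, T̄ − 9.7)): 32.9, 39.9, 108.5, 61.6, 88.9, 51.8, 60.9, 33.6, 121.8, 9.1, 37.8, 0.0, 88.2.
Season total = 735.0 DD.
Complete generations = ⌊735.0 / 315⌋ = 2.

2 generations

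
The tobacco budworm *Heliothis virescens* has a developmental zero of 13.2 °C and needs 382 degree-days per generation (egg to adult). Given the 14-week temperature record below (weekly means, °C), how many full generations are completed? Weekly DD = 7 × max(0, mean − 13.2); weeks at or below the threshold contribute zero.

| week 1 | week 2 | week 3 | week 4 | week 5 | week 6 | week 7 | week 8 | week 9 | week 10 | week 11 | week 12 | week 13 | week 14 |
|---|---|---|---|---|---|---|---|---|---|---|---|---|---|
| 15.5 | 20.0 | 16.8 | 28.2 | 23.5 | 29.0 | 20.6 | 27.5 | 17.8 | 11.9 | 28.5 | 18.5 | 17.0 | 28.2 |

2 generations

Weekly DD (7 × max(0, T̄ − 13.2)): 16.1, 47.6, 25.2, 105.0, 72.1, 110.6, 51.8, 100.1, 32.2, 0.0, 107.1, 37.1, 26.6, 105.0.
Season total = 836.5 DD.
Complete generations = ⌊836.5 / 382⌋ = 2.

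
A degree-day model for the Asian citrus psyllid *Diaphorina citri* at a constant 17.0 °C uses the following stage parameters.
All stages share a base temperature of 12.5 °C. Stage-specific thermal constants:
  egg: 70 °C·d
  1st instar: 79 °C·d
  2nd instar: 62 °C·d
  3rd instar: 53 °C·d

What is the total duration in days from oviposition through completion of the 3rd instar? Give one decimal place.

Daily accumulation at 17.0 °C = 17.0 − 12.5 = 4.5 DD/day.
Total K = 70 + 79 + 62 + 53 = 264 DD.
Total duration = 264 / 4.5 = 58.667 ≈ 58.7 days.

58.7 days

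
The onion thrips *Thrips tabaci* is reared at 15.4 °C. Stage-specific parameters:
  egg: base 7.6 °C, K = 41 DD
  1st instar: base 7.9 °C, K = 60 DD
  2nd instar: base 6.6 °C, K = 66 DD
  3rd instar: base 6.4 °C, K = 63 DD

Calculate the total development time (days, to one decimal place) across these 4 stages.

27.8 days

egg: 41 / (15.4 − 7.6) = 41 / 7.8 = 5.256 d.
1st instar: 60 / (15.4 − 7.9) = 60 / 7.5 = 8.000 d.
2nd instar: 66 / (15.4 − 6.6) = 66 / 8.8 = 7.500 d.
3rd instar: 63 / (15.4 − 6.4) = 63 / 9.0 = 7.000 d.
Sum = 27.756 ≈ 27.8 days.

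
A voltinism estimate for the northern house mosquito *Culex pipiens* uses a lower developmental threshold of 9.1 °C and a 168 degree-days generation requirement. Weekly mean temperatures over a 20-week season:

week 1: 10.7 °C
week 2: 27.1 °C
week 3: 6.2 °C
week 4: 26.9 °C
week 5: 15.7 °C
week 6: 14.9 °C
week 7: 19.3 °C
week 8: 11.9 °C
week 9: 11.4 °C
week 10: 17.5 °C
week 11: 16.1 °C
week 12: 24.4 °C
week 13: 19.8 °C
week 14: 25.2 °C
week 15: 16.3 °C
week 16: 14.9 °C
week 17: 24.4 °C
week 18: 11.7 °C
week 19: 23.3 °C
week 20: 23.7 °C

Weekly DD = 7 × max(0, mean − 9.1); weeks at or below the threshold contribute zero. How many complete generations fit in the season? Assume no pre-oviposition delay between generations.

Weekly DD (7 × max(0, T̄ − 9.1)): 11.2, 126.0, 0.0, 124.6, 46.2, 40.6, 71.4, 19.6, 16.1, 58.8, 49.0, 107.1, 74.9, 112.7, 50.4, 40.6, 107.1, 18.2, 99.4, 102.2.
Season total = 1276.1 DD.
Complete generations = ⌊1276.1 / 168⌋ = 7.

7 generations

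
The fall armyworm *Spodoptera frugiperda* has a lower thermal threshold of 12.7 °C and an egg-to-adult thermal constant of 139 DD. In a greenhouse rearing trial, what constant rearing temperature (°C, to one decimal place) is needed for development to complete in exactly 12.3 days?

Required daily accumulation = 139 / 12.3 = 11.301 DD/day.
T = T_base + 11.301 = 12.7 + 11.301 = 24.001 ≈ 24.0 °C.

24.0 °C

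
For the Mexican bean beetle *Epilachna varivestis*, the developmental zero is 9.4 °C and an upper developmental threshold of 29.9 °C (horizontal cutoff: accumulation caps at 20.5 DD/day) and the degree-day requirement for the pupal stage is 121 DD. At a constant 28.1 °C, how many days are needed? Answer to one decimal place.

6.5 days

Daily accumulation = 28.1 − 9.4 = 18.7 DD/day.
Duration = 121 / 18.7 = 6.471 ≈ 6.5 days.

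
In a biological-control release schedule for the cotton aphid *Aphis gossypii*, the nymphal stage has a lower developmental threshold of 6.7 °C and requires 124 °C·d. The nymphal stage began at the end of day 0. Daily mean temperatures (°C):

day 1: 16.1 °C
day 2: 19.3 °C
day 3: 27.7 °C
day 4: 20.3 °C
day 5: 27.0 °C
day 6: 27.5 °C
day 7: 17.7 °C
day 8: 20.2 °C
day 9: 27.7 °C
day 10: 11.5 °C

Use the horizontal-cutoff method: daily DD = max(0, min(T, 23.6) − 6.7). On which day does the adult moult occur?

Daily DD above 6.7 °C (capped at 16.9): 9.4, 12.6, 16.9, 13.6, 16.9, 16.9, 11.0, 13.5, 16.9, 4.8.
Cumulative: 9.4, 22.0, 38.9, 52.5, 69.4, 86.3, 97.3, 110.8, 127.7, 132.5.
The total first reaches 124 DD on day 9.

day 9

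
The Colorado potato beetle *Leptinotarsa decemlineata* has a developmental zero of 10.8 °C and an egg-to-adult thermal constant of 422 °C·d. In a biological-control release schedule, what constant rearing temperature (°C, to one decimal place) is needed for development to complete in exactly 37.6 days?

Required daily accumulation = 422 / 37.6 = 11.223 DD/day.
T = T_base + 11.223 = 10.8 + 11.223 = 22.023 ≈ 22.0 °C.

22.0 °C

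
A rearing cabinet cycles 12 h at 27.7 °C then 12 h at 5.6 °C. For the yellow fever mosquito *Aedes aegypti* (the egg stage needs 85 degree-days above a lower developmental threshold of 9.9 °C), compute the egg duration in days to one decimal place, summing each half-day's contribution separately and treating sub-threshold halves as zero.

9.6 days

Day half: max(0, 27.7 − 9.9) × 0.5 = 17.8 × 0.5 = 8.90 DD.
Night half: max(0, 5.6 − 9.9) × 0.5 = 0.0 × 0.5 = 0.00 DD.
Per 24 h: 8.90 DD/day.
Duration = 85 / 8.90 = 9.551 ≈ 9.6 days.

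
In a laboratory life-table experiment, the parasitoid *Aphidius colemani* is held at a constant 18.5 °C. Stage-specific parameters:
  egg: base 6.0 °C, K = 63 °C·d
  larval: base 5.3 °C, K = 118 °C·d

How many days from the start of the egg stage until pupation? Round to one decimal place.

14.0 days

egg: 63 / (18.5 − 6.0) = 63 / 12.5 = 5.040 d.
larval: 118 / (18.5 − 5.3) = 118 / 13.2 = 8.939 d.
Sum = 13.979 ≈ 14.0 days.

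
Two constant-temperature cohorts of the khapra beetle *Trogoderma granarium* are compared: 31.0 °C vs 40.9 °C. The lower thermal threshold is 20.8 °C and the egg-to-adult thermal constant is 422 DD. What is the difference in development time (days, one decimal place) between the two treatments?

At 31.0 °C: 422 / (31.0 − 20.8) = 422 / 10.2 = 41.373 d.
At 40.9 °C: 422 / (40.9 − 20.8) = 422 / 20.1 = 20.995 d.
Difference = |41.373 − 20.995| = 20.378 ≈ 20.4 days.

20.4 days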